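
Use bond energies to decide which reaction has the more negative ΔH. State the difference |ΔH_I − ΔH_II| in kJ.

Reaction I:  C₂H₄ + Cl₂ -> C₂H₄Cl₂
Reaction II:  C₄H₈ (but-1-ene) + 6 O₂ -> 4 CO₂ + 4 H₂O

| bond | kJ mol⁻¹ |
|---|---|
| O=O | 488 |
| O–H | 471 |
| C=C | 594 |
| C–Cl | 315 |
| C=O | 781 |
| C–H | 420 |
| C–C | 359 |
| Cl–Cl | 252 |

Reaction II, by 2273 kJ

Reaction I:
  Bonds broken (reactants):
    C–H: 4 × 420 = 1680
    C=C: 1 × 594 = 594
    Cl–Cl: 1 × 252 = 252
    Σ(broken) = 2526 kJ
  Bonds formed (products):
    C–C: 1 × 359 = 359
    C–Cl: 2 × 315 = 630
    C–H: 4 × 420 = 1680
    Σ(formed) = 2669 kJ
  ΔH_I = 2526 − 2669 = −143 kJ
Reaction II:
  Bonds broken (reactants):
    C–C: 2 × 359 = 718
    C–H: 8 × 420 = 3360
    C=C: 1 × 594 = 594
    O=O: 6 × 488 = 2928
    Σ(broken) = 7600 kJ
  Bonds formed (products):
    C=O: 8 × 781 = 6248
    O–H: 8 × 471 = 3768
    Σ(formed) = 10016 kJ
  ΔH_II = 7600 − 10016 = −2416 kJ
ΔH_I − ΔH_II = +2273 kJ, so reaction II has the more negative ΔH; |ΔH_I − ΔH_II| = 2273 kJ.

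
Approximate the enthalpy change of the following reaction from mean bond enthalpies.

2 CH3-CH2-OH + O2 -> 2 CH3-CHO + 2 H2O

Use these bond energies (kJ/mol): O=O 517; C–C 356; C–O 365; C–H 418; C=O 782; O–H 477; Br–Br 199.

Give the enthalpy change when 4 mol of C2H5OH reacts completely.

ΔH = −870 kJ

Bonds broken (reactants):
  C–C: 2 × 356 = 712
  C–H: 10 × 418 = 4180
  C–O: 2 × 365 = 730
  O–H: 2 × 477 = 954
  O=O: 1 × 517 = 517
  Σ(broken) = 7093 kJ
Bonds formed (products):
  C–C: 2 × 356 = 712
  C–H: 8 × 418 = 3344
  C=O: 2 × 782 = 1564
  O–H: 4 × 477 = 1908
  Σ(formed) = 7528 kJ
ΔH = Σ(broken) − Σ(formed) = 7093 − 7528 = −435 kJ
For 2× the reaction as written: 2 × (−435) = −870 kJ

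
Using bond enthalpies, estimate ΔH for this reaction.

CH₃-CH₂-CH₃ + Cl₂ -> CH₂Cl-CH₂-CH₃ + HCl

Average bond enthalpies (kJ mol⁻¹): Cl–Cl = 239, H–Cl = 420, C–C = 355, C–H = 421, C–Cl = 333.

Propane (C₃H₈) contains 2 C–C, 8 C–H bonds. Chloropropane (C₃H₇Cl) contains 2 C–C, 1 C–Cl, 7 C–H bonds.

ΔH ≈ −93 kJ

Bonds broken (reactants):
  C–C: 2 × 355 = 710
  C–H: 8 × 421 = 3368
  Cl–Cl: 1 × 239 = 239
  Σ(broken) = 4317 kJ
Bonds formed (products):
  C–C: 2 × 355 = 710
  C–Cl: 1 × 333 = 333
  C–H: 7 × 421 = 2947
  H–Cl: 1 × 420 = 420
  Σ(formed) = 4410 kJ
ΔH = Σ(broken) − Σ(formed) = 4317 − 4410 = −93 kJ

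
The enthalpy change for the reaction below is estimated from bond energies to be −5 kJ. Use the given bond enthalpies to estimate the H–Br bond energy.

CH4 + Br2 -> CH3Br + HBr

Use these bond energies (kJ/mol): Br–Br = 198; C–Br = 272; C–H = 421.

D(H–Br) ≈ 352 kJ/mol

Let D be the H–Br bond energy.
Σ(broken) = 1×198 + 4×421 = 1882
Σ(formed) = 1×272 + 3×421 + 1×D = 1535 + D
ΔH = Σ(broken) − Σ(formed) = (1882) − (1535 + D) = +347 − D
Setting this equal to −5 kJ gives D = 352 kJ/mol.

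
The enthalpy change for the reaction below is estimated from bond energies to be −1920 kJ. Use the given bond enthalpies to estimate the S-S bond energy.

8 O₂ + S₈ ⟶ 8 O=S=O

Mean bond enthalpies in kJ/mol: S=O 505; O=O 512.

Let D be the S-S bond energy.
Σ(broken) = 8×512 + 8×D = 4096 + 8D
Σ(formed) = 16×505 = 8080
ΔH = Σ(broken) − Σ(formed) = (4096 + 8D) − (8080) = −3984 + 8D
Setting this equal to −1920 kJ gives 8D = 2064, so D = 258 kJ/mol.

D(S-S) ≈ 258 kJ/mol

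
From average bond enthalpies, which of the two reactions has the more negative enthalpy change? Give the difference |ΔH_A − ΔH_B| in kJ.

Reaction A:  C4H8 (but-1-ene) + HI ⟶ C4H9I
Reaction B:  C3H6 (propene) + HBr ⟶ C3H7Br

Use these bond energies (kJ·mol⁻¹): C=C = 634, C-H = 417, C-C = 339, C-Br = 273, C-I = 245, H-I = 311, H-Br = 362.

Reaction A, by 23 kJ

Reaction A:
  Bonds broken (reactants):
    C-C: 2 × 339 = 678
    C-H: 8 × 417 = 3336
    C=C: 1 × 634 = 634
    H-I: 1 × 311 = 311
    Σ(broken) = 4959 kJ
  Bonds formed (products):
    C-C: 3 × 339 = 1017
    C-H: 9 × 417 = 3753
    C-I: 1 × 245 = 245
    Σ(formed) = 5015 kJ
  ΔH_A = 4959 − 5015 = −56 kJ
Reaction B:
  Bonds broken (reactants):
    C-C: 1 × 339 = 339
    C-H: 6 × 417 = 2502
    C=C: 1 × 634 = 634
    H-Br: 1 × 362 = 362
    Σ(broken) = 3837 kJ
  Bonds formed (products):
    C-Br: 1 × 273 = 273
    C-C: 2 × 339 = 678
    C-H: 7 × 417 = 2919
    Σ(formed) = 3870 kJ
  ΔH_B = 3837 − 3870 = −33 kJ
ΔH_A − ΔH_B = −23 kJ, so reaction A has the more negative ΔH; |ΔH_A − ΔH_B| = 23 kJ.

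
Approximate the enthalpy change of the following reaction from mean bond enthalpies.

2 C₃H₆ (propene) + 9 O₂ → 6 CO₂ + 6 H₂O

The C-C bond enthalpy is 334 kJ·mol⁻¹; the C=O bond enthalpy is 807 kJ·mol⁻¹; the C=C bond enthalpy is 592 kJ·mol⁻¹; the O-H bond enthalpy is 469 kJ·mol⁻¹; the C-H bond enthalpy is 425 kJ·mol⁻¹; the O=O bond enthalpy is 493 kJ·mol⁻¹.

Bonds broken (reactants):
  C-C: 2 × 334 = 668
  C-H: 12 × 425 = 5100
  C=C: 2 × 592 = 1184
  O=O: 9 × 493 = 4437
  Σ(broken) = 11389 kJ
Bonds formed (products):
  C=O: 12 × 807 = 9684
  O-H: 12 × 469 = 5628
  Σ(formed) = 15312 kJ
ΔH = Σ(broken) − Σ(formed) = 11389 − 15312 = −3923 kJ

ΔH ≈ −3923 kJ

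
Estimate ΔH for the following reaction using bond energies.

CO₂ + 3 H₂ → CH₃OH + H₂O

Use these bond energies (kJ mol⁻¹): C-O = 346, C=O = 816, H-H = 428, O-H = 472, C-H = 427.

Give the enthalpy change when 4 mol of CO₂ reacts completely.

Bonds broken (reactants):
  C=O: 2 × 816 = 1632
  H-H: 3 × 428 = 1284
  Σ(broken) = 2916 kJ
Bonds formed (products):
  C-H: 3 × 427 = 1281
  C-O: 1 × 346 = 346
  O-H: 3 × 472 = 1416
  Σ(formed) = 3043 kJ
ΔH = Σ(broken) − Σ(formed) = 2916 − 3043 = −127 kJ
For 4× the reaction as written: 4 × (−127) = −508 kJ

ΔH = −508 kJ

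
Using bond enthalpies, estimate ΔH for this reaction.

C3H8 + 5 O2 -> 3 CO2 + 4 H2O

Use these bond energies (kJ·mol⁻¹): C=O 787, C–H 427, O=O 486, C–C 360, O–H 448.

Bonds broken (reactants):
  C–C: 2 × 360 = 720
  C–H: 8 × 427 = 3416
  O=O: 5 × 486 = 2430
  Σ(broken) = 6566 kJ
Bonds formed (products):
  C=O: 6 × 787 = 4722
  O–H: 8 × 448 = 3584
  Σ(formed) = 8306 kJ
ΔH = Σ(broken) − Σ(formed) = 6566 − 8306 = −1740 kJ

ΔH ≈ −1740 kJ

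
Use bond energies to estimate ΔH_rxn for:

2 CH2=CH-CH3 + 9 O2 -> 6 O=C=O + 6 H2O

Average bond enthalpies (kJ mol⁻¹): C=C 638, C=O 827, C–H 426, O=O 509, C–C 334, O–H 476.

Bonds broken (reactants):
  C–C: 2 × 334 = 668
  C–H: 12 × 426 = 5112
  C=C: 2 × 638 = 1276
  O=O: 9 × 509 = 4581
  Σ(broken) = 11637 kJ
Bonds formed (products):
  C=O: 12 × 827 = 9924
  O–H: 12 × 476 = 5712
  Σ(formed) = 15636 kJ
ΔH = Σ(broken) − Σ(formed) = 11637 − 15636 = −3999 kJ

ΔH ≈ −3999 kJ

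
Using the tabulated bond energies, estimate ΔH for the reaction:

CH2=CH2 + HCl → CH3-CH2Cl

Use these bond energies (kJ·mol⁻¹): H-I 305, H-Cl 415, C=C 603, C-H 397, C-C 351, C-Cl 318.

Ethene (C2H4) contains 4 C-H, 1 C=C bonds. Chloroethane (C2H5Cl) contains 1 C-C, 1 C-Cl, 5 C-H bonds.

Bonds broken (reactants):
  C-H: 4 × 397 = 1588
  C=C: 1 × 603 = 603
  H-Cl: 1 × 415 = 415
  Σ(broken) = 2606 kJ
Bonds formed (products):
  C-C: 1 × 351 = 351
  C-Cl: 1 × 318 = 318
  C-H: 5 × 397 = 1985
  Σ(formed) = 2654 kJ
ΔH = Σ(broken) − Σ(formed) = 2606 − 2654 = −48 kJ

ΔH ≈ −48 kJ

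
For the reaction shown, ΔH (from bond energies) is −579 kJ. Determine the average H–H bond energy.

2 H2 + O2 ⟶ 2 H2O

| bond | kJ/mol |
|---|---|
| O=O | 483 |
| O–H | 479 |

Let D be the H–H bond energy.
Σ(broken) = 2×D + 1×483 = 483 + 2D
Σ(formed) = 4×479 = 1916
ΔH = Σ(broken) − Σ(formed) = (483 + 2D) − (1916) = −1433 + 2D
Setting this equal to −579 kJ gives 2D = 854, so D = 427 kJ/mol.

D(H–H) ≈ 427 kJ/mol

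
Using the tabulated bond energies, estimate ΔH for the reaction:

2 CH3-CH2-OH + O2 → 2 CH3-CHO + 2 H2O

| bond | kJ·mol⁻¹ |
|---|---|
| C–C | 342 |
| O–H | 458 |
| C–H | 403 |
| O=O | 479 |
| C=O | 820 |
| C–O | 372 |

Bonds broken (reactants):
  C–C: 2 × 342 = 684
  C–H: 10 × 403 = 4030
  C–O: 2 × 372 = 744
  O–H: 2 × 458 = 916
  O=O: 1 × 479 = 479
  Σ(broken) = 6853 kJ
Bonds formed (products):
  C–C: 2 × 342 = 684
  C–H: 8 × 403 = 3224
  C=O: 2 × 820 = 1640
  O–H: 4 × 458 = 1832
  Σ(formed) = 7380 kJ
ΔH = Σ(broken) − Σ(formed) = 6853 − 7380 = −527 kJ

ΔH ≈ −527 kJ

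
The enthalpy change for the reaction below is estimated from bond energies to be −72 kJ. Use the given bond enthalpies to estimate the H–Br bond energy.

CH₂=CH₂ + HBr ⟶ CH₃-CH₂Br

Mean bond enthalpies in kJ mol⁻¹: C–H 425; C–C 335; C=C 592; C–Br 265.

Let D be the H–Br bond energy.
Σ(broken) = 4×425 + 1×592 + 1×D = 2292 + D
Σ(formed) = 1×265 + 1×335 + 5×425 = 2725
ΔH = Σ(broken) − Σ(formed) = (2292 + D) − (2725) = −433 + D
Setting this equal to −72 kJ gives D = 361 kJ/mol.

D(H–Br) ≈ 361 kJ/mol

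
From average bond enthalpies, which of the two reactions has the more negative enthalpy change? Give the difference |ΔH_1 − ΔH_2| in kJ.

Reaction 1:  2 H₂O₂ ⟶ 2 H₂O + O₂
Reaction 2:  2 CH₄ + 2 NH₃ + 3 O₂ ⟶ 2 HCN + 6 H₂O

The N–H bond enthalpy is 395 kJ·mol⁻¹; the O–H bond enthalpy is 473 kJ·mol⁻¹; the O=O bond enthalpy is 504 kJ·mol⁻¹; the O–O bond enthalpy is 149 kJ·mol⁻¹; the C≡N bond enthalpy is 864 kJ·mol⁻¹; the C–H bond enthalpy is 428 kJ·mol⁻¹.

Reaction 2, by 748 kJ

Reaction 1:
  Bonds broken (reactants):
    O–H: 4 × 473 = 1892
    O–O: 2 × 149 = 298
    Σ(broken) = 2190 kJ
  Bonds formed (products):
    O–H: 4 × 473 = 1892
    O=O: 1 × 504 = 504
    Σ(formed) = 2396 kJ
  ΔH_1 = 2190 − 2396 = −206 kJ
Reaction 2:
  Bonds broken (reactants):
    C–H: 8 × 428 = 3424
    N–H: 6 × 395 = 2370
    O=O: 3 × 504 = 1512
    Σ(broken) = 7306 kJ
  Bonds formed (products):
    C≡N: 2 × 864 = 1728
    C–H: 2 × 428 = 856
    O–H: 12 × 473 = 5676
    Σ(formed) = 8260 kJ
  ΔH_2 = 7306 − 8260 = −954 kJ
ΔH_1 − ΔH_2 = +748 kJ, so reaction 2 has the more negative ΔH; |ΔH_1 − ΔH_2| = 748 kJ.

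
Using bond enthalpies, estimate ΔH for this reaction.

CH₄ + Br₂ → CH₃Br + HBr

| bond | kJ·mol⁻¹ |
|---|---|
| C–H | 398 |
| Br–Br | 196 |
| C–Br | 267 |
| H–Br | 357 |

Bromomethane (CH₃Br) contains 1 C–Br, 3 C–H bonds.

Bonds broken (reactants):
  Br–Br: 1 × 196 = 196
  C–H: 4 × 398 = 1592
  Σ(broken) = 1788 kJ
Bonds formed (products):
  C–Br: 1 × 267 = 267
  C–H: 3 × 398 = 1194
  H–Br: 1 × 357 = 357
  Σ(formed) = 1818 kJ
ΔH = Σ(broken) − Σ(formed) = 1788 − 1818 = −30 kJ

ΔH ≈ −30 kJ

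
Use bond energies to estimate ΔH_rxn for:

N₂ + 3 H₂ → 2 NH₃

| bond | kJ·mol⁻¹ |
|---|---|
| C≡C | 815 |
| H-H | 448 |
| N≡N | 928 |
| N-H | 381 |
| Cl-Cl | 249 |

ΔH ≈ −14 kJ

Bonds broken (reactants):
  H-H: 3 × 448 = 1344
  N≡N: 1 × 928 = 928
  Σ(broken) = 2272 kJ
Bonds formed (products):
  N-H: 6 × 381 = 2286
  Σ(formed) = 2286 kJ
ΔH = Σ(broken) − Σ(formed) = 2272 − 2286 = −14 kJ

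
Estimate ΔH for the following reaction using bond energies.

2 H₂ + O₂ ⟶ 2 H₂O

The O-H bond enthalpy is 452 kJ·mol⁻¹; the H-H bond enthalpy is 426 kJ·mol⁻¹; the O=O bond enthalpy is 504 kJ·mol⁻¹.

Bonds broken (reactants):
  H-H: 2 × 426 = 852
  O=O: 1 × 504 = 504
  Σ(broken) = 1356 kJ
Bonds formed (products):
  O-H: 4 × 452 = 1808
  Σ(formed) = 1808 kJ
ΔH = Σ(broken) − Σ(formed) = 1356 − 1808 = −452 kJ

ΔH ≈ −452 kJ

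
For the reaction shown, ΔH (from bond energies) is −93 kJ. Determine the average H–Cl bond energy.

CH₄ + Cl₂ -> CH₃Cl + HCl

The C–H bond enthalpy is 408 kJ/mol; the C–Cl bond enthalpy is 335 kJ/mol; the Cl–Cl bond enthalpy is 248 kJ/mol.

Let D be the H–Cl bond energy.
Σ(broken) = 4×408 + 1×248 = 1880
Σ(formed) = 1×335 + 3×408 + 1×D = 1559 + D
ΔH = Σ(broken) − Σ(formed) = (1880) − (1559 + D) = +321 − D
Setting this equal to −93 kJ gives D = 414 kJ/mol.

D(H–Cl) ≈ 414 kJ/mol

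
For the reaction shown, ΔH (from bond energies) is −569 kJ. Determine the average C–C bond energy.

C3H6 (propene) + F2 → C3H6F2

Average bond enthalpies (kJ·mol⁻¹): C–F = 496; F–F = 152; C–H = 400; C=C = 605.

Let D be the C–C bond energy.
Σ(broken) = 1×D + 6×400 + 1×605 + 1×152 = 3157 + D
Σ(formed) = 2×D + 2×496 + 6×400 = 3392 + 2D
ΔH = Σ(broken) − Σ(formed) = (3157 + D) − (3392 + 2D) = −235 − D
Setting this equal to −569 kJ gives D = 334 kJ/mol.

D(C–C) ≈ 334 kJ/mol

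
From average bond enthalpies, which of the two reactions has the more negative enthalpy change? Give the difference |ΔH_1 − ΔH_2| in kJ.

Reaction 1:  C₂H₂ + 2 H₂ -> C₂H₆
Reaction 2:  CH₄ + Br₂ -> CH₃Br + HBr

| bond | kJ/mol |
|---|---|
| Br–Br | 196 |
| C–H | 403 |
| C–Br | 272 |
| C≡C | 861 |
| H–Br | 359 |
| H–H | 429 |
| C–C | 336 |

Reaction 1, by 197 kJ

Reaction 1:
  Bonds broken (reactants):
    C≡C: 1 × 861 = 861
    C–H: 2 × 403 = 806
    H–H: 2 × 429 = 858
    Σ(broken) = 2525 kJ
  Bonds formed (products):
    C–C: 1 × 336 = 336
    C–H: 6 × 403 = 2418
    Σ(formed) = 2754 kJ
  ΔH_1 = 2525 − 2754 = −229 kJ
Reaction 2:
  Bonds broken (reactants):
    Br–Br: 1 × 196 = 196
    C–H: 4 × 403 = 1612
    Σ(broken) = 1808 kJ
  Bonds formed (products):
    C–Br: 1 × 272 = 272
    C–H: 3 × 403 = 1209
    H–Br: 1 × 359 = 359
    Σ(formed) = 1840 kJ
  ΔH_2 = 1808 − 1840 = −32 kJ
ΔH_1 − ΔH_2 = −197 kJ, so reaction 1 has the more negative ΔH; |ΔH_1 − ΔH_2| = 197 kJ.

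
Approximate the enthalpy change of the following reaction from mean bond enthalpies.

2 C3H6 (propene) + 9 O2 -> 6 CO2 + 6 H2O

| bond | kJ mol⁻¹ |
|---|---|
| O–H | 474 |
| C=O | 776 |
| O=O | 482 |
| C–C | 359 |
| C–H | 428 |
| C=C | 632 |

ΔH ≈ −3544 kJ

Bonds broken (reactants):
  C–C: 2 × 359 = 718
  C–H: 12 × 428 = 5136
  C=C: 2 × 632 = 1264
  O=O: 9 × 482 = 4338
  Σ(broken) = 11456 kJ
Bonds formed (products):
  C=O: 12 × 776 = 9312
  O–H: 12 × 474 = 5688
  Σ(formed) = 15000 kJ
ΔH = Σ(broken) − Σ(formed) = 11456 − 15000 = −3544 kJ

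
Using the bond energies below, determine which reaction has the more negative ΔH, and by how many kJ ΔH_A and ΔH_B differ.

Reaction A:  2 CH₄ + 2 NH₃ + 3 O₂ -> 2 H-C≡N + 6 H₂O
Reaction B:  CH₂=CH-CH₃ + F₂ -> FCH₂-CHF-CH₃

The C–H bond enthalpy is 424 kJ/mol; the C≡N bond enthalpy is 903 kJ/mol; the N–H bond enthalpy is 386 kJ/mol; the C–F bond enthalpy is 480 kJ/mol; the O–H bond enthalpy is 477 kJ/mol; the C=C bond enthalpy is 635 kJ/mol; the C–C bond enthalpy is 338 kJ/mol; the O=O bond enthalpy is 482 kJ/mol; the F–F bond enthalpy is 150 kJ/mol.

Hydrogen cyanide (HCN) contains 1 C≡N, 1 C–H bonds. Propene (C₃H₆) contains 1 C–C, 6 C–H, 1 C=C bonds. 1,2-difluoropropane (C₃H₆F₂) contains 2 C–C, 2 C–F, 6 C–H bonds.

Reaction A:
  Bonds broken (reactants):
    C–H: 8 × 424 = 3392
    N–H: 6 × 386 = 2316
    O=O: 3 × 482 = 1446
    Σ(broken) = 7154 kJ
  Bonds formed (products):
    C≡N: 2 × 903 = 1806
    C–H: 2 × 424 = 848
    O–H: 12 × 477 = 5724
    Σ(formed) = 8378 kJ
  ΔH_A = 7154 − 8378 = −1224 kJ
Reaction B:
  Bonds broken (reactants):
    C–C: 1 × 338 = 338
    C–H: 6 × 424 = 2544
    C=C: 1 × 635 = 635
    F–F: 1 × 150 = 150
    Σ(broken) = 3667 kJ
  Bonds formed (products):
    C–C: 2 × 338 = 676
    C–F: 2 × 480 = 960
    C–H: 6 × 424 = 2544
    Σ(formed) = 4180 kJ
  ΔH_B = 3667 − 4180 = −513 kJ
ΔH_A − ΔH_B = −711 kJ, so reaction A has the more negative ΔH; |ΔH_A − ΔH_B| = 711 kJ.

Reaction A, by 711 kJ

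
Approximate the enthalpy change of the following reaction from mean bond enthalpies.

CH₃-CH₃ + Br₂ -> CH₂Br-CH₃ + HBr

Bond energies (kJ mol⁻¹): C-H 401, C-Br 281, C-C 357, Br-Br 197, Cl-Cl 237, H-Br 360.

Bonds broken (reactants):
  Br-Br: 1 × 197 = 197
  C-C: 1 × 357 = 357
  C-H: 6 × 401 = 2406
  Σ(broken) = 2960 kJ
Bonds formed (products):
  C-Br: 1 × 281 = 281
  C-C: 1 × 357 = 357
  C-H: 5 × 401 = 2005
  H-Br: 1 × 360 = 360
  Σ(formed) = 3003 kJ
ΔH = Σ(broken) − Σ(formed) = 2960 − 3003 = −43 kJ

ΔH ≈ −43 kJ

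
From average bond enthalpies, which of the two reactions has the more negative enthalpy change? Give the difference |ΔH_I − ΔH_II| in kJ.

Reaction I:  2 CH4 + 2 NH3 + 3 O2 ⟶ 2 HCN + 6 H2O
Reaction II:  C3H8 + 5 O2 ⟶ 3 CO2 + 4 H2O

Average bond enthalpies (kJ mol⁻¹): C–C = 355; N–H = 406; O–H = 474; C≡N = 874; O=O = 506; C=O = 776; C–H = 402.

Reaction II, by 922 kJ

Reaction I:
  Bonds broken (reactants):
    C–H: 8 × 402 = 3216
    N–H: 6 × 406 = 2436
    O=O: 3 × 506 = 1518
    Σ(broken) = 7170 kJ
  Bonds formed (products):
    C≡N: 2 × 874 = 1748
    C–H: 2 × 402 = 804
    O–H: 12 × 474 = 5688
    Σ(formed) = 8240 kJ
  ΔH_I = 7170 − 8240 = −1070 kJ
Reaction II:
  Bonds broken (reactants):
    C–C: 2 × 355 = 710
    C–H: 8 × 402 = 3216
    O=O: 5 × 506 = 2530
    Σ(broken) = 6456 kJ
  Bonds formed (products):
    C=O: 6 × 776 = 4656
    O–H: 8 × 474 = 3792
    Σ(formed) = 8448 kJ
  ΔH_II = 6456 − 8448 = −1992 kJ
ΔH_I − ΔH_II = +922 kJ, so reaction II has the more negative ΔH; |ΔH_I − ΔH_II| = 922 kJ.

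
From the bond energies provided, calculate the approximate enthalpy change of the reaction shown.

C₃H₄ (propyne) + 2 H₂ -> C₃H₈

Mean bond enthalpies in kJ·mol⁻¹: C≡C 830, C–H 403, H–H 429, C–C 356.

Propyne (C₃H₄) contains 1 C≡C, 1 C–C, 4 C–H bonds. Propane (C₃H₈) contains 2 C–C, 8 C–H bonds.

ΔH ≈ −280 kJ

Bonds broken (reactants):
  C≡C: 1 × 830 = 830
  C–C: 1 × 356 = 356
  C–H: 4 × 403 = 1612
  H–H: 2 × 429 = 858
  Σ(broken) = 3656 kJ
Bonds formed (products):
  C–C: 2 × 356 = 712
  C–H: 8 × 403 = 3224
  Σ(formed) = 3936 kJ
ΔH = Σ(broken) − Σ(formed) = 3656 − 3936 = −280 kJ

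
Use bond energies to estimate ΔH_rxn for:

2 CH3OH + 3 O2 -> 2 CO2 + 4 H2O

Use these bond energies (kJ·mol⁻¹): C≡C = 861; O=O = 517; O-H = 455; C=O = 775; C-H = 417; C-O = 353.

Bonds broken (reactants):
  C-H: 6 × 417 = 2502
  C-O: 2 × 353 = 706
  O-H: 2 × 455 = 910
  O=O: 3 × 517 = 1551
  Σ(broken) = 5669 kJ
Bonds formed (products):
  C=O: 4 × 775 = 3100
  O-H: 8 × 455 = 3640
  Σ(formed) = 6740 kJ
ΔH = Σ(broken) − Σ(formed) = 5669 − 6740 = −1071 kJ

ΔH ≈ −1071 kJ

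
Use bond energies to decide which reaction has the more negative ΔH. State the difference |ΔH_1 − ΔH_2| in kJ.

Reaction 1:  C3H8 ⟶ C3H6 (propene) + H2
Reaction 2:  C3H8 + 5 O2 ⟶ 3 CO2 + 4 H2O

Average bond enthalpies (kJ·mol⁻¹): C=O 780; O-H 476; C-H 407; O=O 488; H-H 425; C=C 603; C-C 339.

Reaction 1:
  Bonds broken (reactants):
    C-C: 2 × 339 = 678
    C-H: 8 × 407 = 3256
    Σ(broken) = 3934 kJ
  Bonds formed (products):
    C-C: 1 × 339 = 339
    C-H: 6 × 407 = 2442
    C=C: 1 × 603 = 603
    H-H: 1 × 425 = 425
    Σ(formed) = 3809 kJ
  ΔH_1 = 3934 − 3809 = +125 kJ
Reaction 2:
  Bonds broken (reactants):
    C-C: 2 × 339 = 678
    C-H: 8 × 407 = 3256
    O=O: 5 × 488 = 2440
    Σ(broken) = 6374 kJ
  Bonds formed (products):
    C=O: 6 × 780 = 4680
    O-H: 8 × 476 = 3808
    Σ(formed) = 8488 kJ
  ΔH_2 = 6374 − 8488 = −2114 kJ
ΔH_1 − ΔH_2 = +2239 kJ, so reaction 2 has the more negative ΔH; |ΔH_1 − ΔH_2| = 2239 kJ.

Reaction 2, by 2239 kJ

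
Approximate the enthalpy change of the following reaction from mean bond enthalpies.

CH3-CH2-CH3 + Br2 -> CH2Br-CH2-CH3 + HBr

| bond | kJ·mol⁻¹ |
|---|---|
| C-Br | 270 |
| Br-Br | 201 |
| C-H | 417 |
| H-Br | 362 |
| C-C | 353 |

ΔH ≈ −14 kJ

Bonds broken (reactants):
  Br-Br: 1 × 201 = 201
  C-C: 2 × 353 = 706
  C-H: 8 × 417 = 3336
  Σ(broken) = 4243 kJ
Bonds formed (products):
  C-Br: 1 × 270 = 270
  C-C: 2 × 353 = 706
  C-H: 7 × 417 = 2919
  H-Br: 1 × 362 = 362
  Σ(formed) = 4257 kJ
ΔH = Σ(broken) − Σ(formed) = 4243 − 4257 = −14 kJ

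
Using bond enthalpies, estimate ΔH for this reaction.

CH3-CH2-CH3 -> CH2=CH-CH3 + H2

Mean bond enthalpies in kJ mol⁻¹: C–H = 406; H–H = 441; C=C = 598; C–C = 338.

ΔH ≈ +111 kJ

Bonds broken (reactants):
  C–C: 2 × 338 = 676
  C–H: 8 × 406 = 3248
  Σ(broken) = 3924 kJ
Bonds formed (products):
  C–C: 1 × 338 = 338
  C–H: 6 × 406 = 2436
  C=C: 1 × 598 = 598
  H–H: 1 × 441 = 441
  Σ(formed) = 3813 kJ
ΔH = Σ(broken) − Σ(formed) = 3924 − 3813 = +111 kJ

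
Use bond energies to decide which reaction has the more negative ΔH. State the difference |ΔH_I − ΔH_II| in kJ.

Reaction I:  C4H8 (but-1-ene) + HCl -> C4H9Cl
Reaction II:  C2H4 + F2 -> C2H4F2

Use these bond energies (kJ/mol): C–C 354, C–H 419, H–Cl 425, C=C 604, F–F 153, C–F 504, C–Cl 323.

Reaction I:
  Bonds broken (reactants):
    C–C: 2 × 354 = 708
    C–H: 8 × 419 = 3352
    C=C: 1 × 604 = 604
    H–Cl: 1 × 425 = 425
    Σ(broken) = 5089 kJ
  Bonds formed (products):
    C–C: 3 × 354 = 1062
    C–Cl: 1 × 323 = 323
    C–H: 9 × 419 = 3771
    Σ(formed) = 5156 kJ
  ΔH_I = 5089 − 5156 = −67 kJ
Reaction II:
  Bonds broken (reactants):
    C–H: 4 × 419 = 1676
    C=C: 1 × 604 = 604
    F–F: 1 × 153 = 153
    Σ(broken) = 2433 kJ
  Bonds formed (products):
    C–C: 1 × 354 = 354
    C–F: 2 × 504 = 1008
    C–H: 4 × 419 = 1676
    Σ(formed) = 3038 kJ
  ΔH_II = 2433 − 3038 = −605 kJ
ΔH_I − ΔH_II = +538 kJ, so reaction II has the more negative ΔH; |ΔH_I − ΔH_II| = 538 kJ.

Reaction II, by 538 kJ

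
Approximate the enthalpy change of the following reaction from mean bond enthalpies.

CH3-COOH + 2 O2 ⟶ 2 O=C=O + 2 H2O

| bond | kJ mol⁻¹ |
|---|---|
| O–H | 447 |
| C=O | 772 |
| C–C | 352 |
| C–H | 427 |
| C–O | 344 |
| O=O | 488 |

Bonds broken (reactants):
  C–C: 1 × 352 = 352
  C–H: 3 × 427 = 1281
  C–O: 1 × 344 = 344
  C=O: 1 × 772 = 772
  O–H: 1 × 447 = 447
  O=O: 2 × 488 = 976
  Σ(broken) = 4172 kJ
Bonds formed (products):
  C=O: 4 × 772 = 3088
  O–H: 4 × 447 = 1788
  Σ(formed) = 4876 kJ
ΔH = Σ(broken) − Σ(formed) = 4172 − 4876 = −704 kJ

ΔH ≈ −704 kJ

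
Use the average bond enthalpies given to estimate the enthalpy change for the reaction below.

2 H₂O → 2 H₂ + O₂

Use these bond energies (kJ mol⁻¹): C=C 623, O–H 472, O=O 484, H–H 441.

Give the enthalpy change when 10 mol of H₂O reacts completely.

ΔH = +2610 kJ

Bonds broken (reactants):
  O–H: 4 × 472 = 1888
  Σ(broken) = 1888 kJ
Bonds formed (products):
  H–H: 2 × 441 = 882
  O=O: 1 × 484 = 484
  Σ(formed) = 1366 kJ
ΔH = Σ(broken) − Σ(formed) = 1888 − 1366 = +522 kJ
For 5× the reaction as written: 5 × (+522) = +2610 kJ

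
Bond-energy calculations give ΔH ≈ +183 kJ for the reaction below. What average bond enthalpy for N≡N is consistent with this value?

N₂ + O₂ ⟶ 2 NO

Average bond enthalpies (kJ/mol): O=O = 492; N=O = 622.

Let D be the N≡N bond energy.
Σ(broken) = 1×D + 1×492 = 492 + D
Σ(formed) = 2×622 = 1244
ΔH = Σ(broken) − Σ(formed) = (492 + D) − (1244) = −752 + D
Setting this equal to +183 kJ gives D = 935 kJ/mol.

D(N≡N) ≈ 935 kJ/mol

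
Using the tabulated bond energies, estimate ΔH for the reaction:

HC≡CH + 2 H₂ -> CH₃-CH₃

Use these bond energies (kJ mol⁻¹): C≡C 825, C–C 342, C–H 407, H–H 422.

Bonds broken (reactants):
  C≡C: 1 × 825 = 825
  C–H: 2 × 407 = 814
  H–H: 2 × 422 = 844
  Σ(broken) = 2483 kJ
Bonds formed (products):
  C–C: 1 × 342 = 342
  C–H: 6 × 407 = 2442
  Σ(formed) = 2784 kJ
ΔH = Σ(broken) − Σ(formed) = 2483 − 2784 = −301 kJ

ΔH ≈ −301 kJ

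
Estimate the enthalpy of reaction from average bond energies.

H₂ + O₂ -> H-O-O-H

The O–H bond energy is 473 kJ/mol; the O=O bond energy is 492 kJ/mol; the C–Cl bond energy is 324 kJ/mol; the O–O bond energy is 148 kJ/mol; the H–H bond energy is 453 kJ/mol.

ΔH ≈ −149 kJ

Bonds broken (reactants):
  H–H: 1 × 453 = 453
  O=O: 1 × 492 = 492
  Σ(broken) = 945 kJ
Bonds formed (products):
  O–H: 2 × 473 = 946
  O–O: 1 × 148 = 148
  Σ(formed) = 1094 kJ
ΔH = Σ(broken) − Σ(formed) = 945 − 1094 = −149 kJ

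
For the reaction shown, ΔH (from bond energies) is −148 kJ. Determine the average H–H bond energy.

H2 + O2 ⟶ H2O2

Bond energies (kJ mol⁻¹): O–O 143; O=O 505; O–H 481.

Let D be the H–H bond energy.
Σ(broken) = 1×D + 1×505 = 505 + D
Σ(formed) = 2×481 + 1×143 = 1105
ΔH = Σ(broken) − Σ(formed) = (505 + D) − (1105) = −600 + D
Setting this equal to −148 kJ gives D = 452 kJ/mol.

D(H–H) ≈ 452 kJ/mol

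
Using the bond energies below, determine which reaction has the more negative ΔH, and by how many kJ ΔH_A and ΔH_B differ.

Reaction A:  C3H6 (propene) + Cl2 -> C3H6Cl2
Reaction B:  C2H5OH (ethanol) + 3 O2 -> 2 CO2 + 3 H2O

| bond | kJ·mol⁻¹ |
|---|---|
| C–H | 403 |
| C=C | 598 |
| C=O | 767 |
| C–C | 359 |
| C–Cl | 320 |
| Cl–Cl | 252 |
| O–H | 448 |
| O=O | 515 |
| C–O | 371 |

Reaction B, by 869 kJ

Reaction A:
  Bonds broken (reactants):
    C–C: 1 × 359 = 359
    C–H: 6 × 403 = 2418
    C=C: 1 × 598 = 598
    Cl–Cl: 1 × 252 = 252
    Σ(broken) = 3627 kJ
  Bonds formed (products):
    C–C: 2 × 359 = 718
    C–Cl: 2 × 320 = 640
    C–H: 6 × 403 = 2418
    Σ(formed) = 3776 kJ
  ΔH_A = 3627 − 3776 = −149 kJ
Reaction B:
  Bonds broken (reactants):
    C–C: 1 × 359 = 359
    C–H: 5 × 403 = 2015
    C–O: 1 × 371 = 371
    O–H: 1 × 448 = 448
    O=O: 3 × 515 = 1545
    Σ(broken) = 4738 kJ
  Bonds formed (products):
    C=O: 4 × 767 = 3068
    O–H: 6 × 448 = 2688
    Σ(formed) = 5756 kJ
  ΔH_B = 4738 − 5756 = −1018 kJ
ΔH_A − ΔH_B = +869 kJ, so reaction B has the more negative ΔH; |ΔH_A − ΔH_B| = 869 kJ.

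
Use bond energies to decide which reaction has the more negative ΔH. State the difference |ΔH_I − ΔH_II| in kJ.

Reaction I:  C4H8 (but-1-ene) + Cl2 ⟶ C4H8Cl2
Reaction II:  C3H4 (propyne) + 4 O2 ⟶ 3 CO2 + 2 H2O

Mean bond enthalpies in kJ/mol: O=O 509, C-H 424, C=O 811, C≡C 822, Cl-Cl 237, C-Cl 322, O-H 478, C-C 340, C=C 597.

Reaction II, by 1734 kJ

Reaction I:
  Bonds broken (reactants):
    C-C: 2 × 340 = 680
    C-H: 8 × 424 = 3392
    C=C: 1 × 597 = 597
    Cl-Cl: 1 × 237 = 237
    Σ(broken) = 4906 kJ
  Bonds formed (products):
    C-C: 3 × 340 = 1020
    C-Cl: 2 × 322 = 644
    C-H: 8 × 424 = 3392
    Σ(formed) = 5056 kJ
  ΔH_I = 4906 − 5056 = −150 kJ
Reaction II:
  Bonds broken (reactants):
    C≡C: 1 × 822 = 822
    C-C: 1 × 340 = 340
    C-H: 4 × 424 = 1696
    O=O: 4 × 509 = 2036
    Σ(broken) = 4894 kJ
  Bonds formed (products):
    C=O: 6 × 811 = 4866
    O-H: 4 × 478 = 1912
    Σ(formed) = 6778 kJ
  ΔH_II = 4894 − 6778 = −1884 kJ
ΔH_I − ΔH_II = +1734 kJ, so reaction II has the more negative ΔH; |ΔH_I − ΔH_II| = 1734 kJ.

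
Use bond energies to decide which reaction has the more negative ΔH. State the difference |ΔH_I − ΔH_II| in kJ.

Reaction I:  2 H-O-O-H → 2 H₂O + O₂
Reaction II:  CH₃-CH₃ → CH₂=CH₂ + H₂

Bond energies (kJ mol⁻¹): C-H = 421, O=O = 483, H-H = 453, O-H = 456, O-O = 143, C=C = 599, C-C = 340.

Reaction I:
  Bonds broken (reactants):
    O-H: 4 × 456 = 1824
    O-O: 2 × 143 = 286
    Σ(broken) = 2110 kJ
  Bonds formed (products):
    O-H: 4 × 456 = 1824
    O=O: 1 × 483 = 483
    Σ(formed) = 2307 kJ
  ΔH_I = 2110 − 2307 = −197 kJ
Reaction II:
  Bonds broken (reactants):
    C-C: 1 × 340 = 340
    C-H: 6 × 421 = 2526
    Σ(broken) = 2866 kJ
  Bonds formed (products):
    C-H: 4 × 421 = 1684
    C=C: 1 × 599 = 599
    H-H: 1 × 453 = 453
    Σ(formed) = 2736 kJ
  ΔH_II = 2866 − 2736 = +130 kJ
ΔH_I − ΔH_II = −327 kJ, so reaction I has the more negative ΔH; |ΔH_I − ΔH_II| = 327 kJ.

Reaction I, by 327 kJ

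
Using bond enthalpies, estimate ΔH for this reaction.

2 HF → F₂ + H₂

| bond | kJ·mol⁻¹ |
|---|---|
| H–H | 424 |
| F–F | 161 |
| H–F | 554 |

Bonds broken (reactants):
  H–F: 2 × 554 = 1108
  Σ(broken) = 1108 kJ
Bonds formed (products):
  F–F: 1 × 161 = 161
  H–H: 1 × 424 = 424
  Σ(formed) = 585 kJ
ΔH = Σ(broken) − Σ(formed) = 1108 − 585 = +523 kJ

ΔH ≈ +523 kJ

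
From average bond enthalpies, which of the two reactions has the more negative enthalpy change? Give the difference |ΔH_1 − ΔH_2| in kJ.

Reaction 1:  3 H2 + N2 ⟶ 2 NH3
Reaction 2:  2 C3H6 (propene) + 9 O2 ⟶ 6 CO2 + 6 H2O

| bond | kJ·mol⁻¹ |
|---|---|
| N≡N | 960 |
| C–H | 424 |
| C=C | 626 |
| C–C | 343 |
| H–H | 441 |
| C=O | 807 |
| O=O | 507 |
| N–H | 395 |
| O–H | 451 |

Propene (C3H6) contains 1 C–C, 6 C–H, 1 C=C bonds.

Reaction 2, by 3420 kJ

Reaction 1:
  Bonds broken (reactants):
    H–H: 3 × 441 = 1323
    N≡N: 1 × 960 = 960
    Σ(broken) = 2283 kJ
  Bonds formed (products):
    N–H: 6 × 395 = 2370
    Σ(formed) = 2370 kJ
  ΔH_1 = 2283 − 2370 = −87 kJ
Reaction 2:
  Bonds broken (reactants):
    C–C: 2 × 343 = 686
    C–H: 12 × 424 = 5088
    C=C: 2 × 626 = 1252
    O=O: 9 × 507 = 4563
    Σ(broken) = 11589 kJ
  Bonds formed (products):
    C=O: 12 × 807 = 9684
    O–H: 12 × 451 = 5412
    Σ(formed) = 15096 kJ
  ΔH_2 = 11589 − 15096 = −3507 kJ
ΔH_1 − ΔH_2 = +3420 kJ, so reaction 2 has the more negative ΔH; |ΔH_1 − ΔH_2| = 3420 kJ.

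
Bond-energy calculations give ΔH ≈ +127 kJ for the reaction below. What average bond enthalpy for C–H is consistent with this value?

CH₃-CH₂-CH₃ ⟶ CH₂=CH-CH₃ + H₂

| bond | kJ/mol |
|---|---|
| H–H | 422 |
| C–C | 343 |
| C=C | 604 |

D(C–H) ≈ 405 kJ/mol

Let D be the C–H bond energy.
Σ(broken) = 2×343 + 8×D = 686 + 8D
Σ(formed) = 1×343 + 6×D + 1×604 + 1×422 = 1369 + 6D
ΔH = Σ(broken) − Σ(formed) = (686 + 8D) − (1369 + 6D) = −683 + 2D
Setting this equal to +127 kJ gives 2D = 810, so D = 405 kJ/mol.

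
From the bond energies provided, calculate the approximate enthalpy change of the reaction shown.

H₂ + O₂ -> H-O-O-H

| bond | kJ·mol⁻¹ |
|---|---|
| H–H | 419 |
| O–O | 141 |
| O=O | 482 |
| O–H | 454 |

Bonds broken (reactants):
  H–H: 1 × 419 = 419
  O=O: 1 × 482 = 482
  Σ(broken) = 901 kJ
Bonds formed (products):
  O–H: 2 × 454 = 908
  O–O: 1 × 141 = 141
  Σ(formed) = 1049 kJ
ΔH = Σ(broken) − Σ(formed) = 901 − 1049 = −148 kJ

ΔH ≈ −148 kJ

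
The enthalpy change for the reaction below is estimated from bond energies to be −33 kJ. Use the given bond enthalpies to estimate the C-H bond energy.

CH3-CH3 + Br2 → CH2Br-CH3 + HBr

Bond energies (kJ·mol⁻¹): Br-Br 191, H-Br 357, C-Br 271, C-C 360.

D(C-H) ≈ 404 kJ/mol

Let D be the C-H bond energy.
Σ(broken) = 1×191 + 1×360 + 6×D = 551 + 6D
Σ(formed) = 1×271 + 1×360 + 5×D + 1×357 = 988 + 5D
ΔH = Σ(broken) − Σ(formed) = (551 + 6D) − (988 + 5D) = −437 + D
Setting this equal to −33 kJ gives D = 404 kJ/mol.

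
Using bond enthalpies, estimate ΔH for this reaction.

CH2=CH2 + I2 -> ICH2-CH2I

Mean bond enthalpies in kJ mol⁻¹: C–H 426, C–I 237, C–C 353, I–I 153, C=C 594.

Bonds broken (reactants):
  C–H: 4 × 426 = 1704
  C=C: 1 × 594 = 594
  I–I: 1 × 153 = 153
  Σ(broken) = 2451 kJ
Bonds formed (products):
  C–C: 1 × 353 = 353
  C–H: 4 × 426 = 1704
  C–I: 2 × 237 = 474
  Σ(formed) = 2531 kJ
ΔH = Σ(broken) − Σ(formed) = 2451 − 2531 = −80 kJ

ΔH ≈ −80 kJ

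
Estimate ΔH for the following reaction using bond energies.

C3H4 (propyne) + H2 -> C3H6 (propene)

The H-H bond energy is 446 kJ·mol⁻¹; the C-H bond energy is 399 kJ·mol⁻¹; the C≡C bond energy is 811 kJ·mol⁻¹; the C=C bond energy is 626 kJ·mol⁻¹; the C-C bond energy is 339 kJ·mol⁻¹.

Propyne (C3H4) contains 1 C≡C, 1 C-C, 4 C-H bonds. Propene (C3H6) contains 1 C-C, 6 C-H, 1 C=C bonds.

Bonds broken (reactants):
  C≡C: 1 × 811 = 811
  C-C: 1 × 339 = 339
  C-H: 4 × 399 = 1596
  H-H: 1 × 446 = 446
  Σ(broken) = 3192 kJ
Bonds formed (products):
  C-C: 1 × 339 = 339
  C-H: 6 × 399 = 2394
  C=C: 1 × 626 = 626
  Σ(formed) = 3359 kJ
ΔH = Σ(broken) − Σ(formed) = 3192 − 3359 = −167 kJ

ΔH ≈ −167 kJ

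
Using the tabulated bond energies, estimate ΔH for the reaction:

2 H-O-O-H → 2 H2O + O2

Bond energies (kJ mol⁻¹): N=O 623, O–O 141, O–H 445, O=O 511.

ΔH ≈ −229 kJ

Bonds broken (reactants):
  O–H: 4 × 445 = 1780
  O–O: 2 × 141 = 282
  Σ(broken) = 2062 kJ
Bonds formed (products):
  O–H: 4 × 445 = 1780
  O=O: 1 × 511 = 511
  Σ(formed) = 2291 kJ
ΔH = Σ(broken) − Σ(formed) = 2062 − 2291 = −229 kJ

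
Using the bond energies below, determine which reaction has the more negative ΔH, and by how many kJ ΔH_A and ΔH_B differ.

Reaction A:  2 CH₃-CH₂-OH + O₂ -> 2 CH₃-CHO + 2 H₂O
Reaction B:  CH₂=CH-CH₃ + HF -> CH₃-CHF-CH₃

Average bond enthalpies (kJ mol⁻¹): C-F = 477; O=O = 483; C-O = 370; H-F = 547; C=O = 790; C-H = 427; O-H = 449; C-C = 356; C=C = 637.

Reaction A:
  Bonds broken (reactants):
    C-C: 2 × 356 = 712
    C-H: 10 × 427 = 4270
    C-O: 2 × 370 = 740
    O-H: 2 × 449 = 898
    O=O: 1 × 483 = 483
    Σ(broken) = 7103 kJ
  Bonds formed (products):
    C-C: 2 × 356 = 712
    C-H: 8 × 427 = 3416
    C=O: 2 × 790 = 1580
    O-H: 4 × 449 = 1796
    Σ(formed) = 7504 kJ
  ΔH_A = 7103 − 7504 = −401 kJ
Reaction B:
  Bonds broken (reactants):
    C-C: 1 × 356 = 356
    C-H: 6 × 427 = 2562
    C=C: 1 × 637 = 637
    H-F: 1 × 547 = 547
    Σ(broken) = 4102 kJ
  Bonds formed (products):
    C-C: 2 × 356 = 712
    C-F: 1 × 477 = 477
    C-H: 7 × 427 = 2989
    Σ(formed) = 4178 kJ
  ΔH_B = 4102 − 4178 = −76 kJ
ΔH_A − ΔH_B = −325 kJ, so reaction A has the more negative ΔH; |ΔH_A − ΔH_B| = 325 kJ.

Reaction A, by 325 kJ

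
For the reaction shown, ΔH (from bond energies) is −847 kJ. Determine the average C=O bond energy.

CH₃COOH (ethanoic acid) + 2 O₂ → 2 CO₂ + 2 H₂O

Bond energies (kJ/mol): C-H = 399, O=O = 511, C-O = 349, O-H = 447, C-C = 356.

D(C=O) ≈ 810 kJ/mol

Let D be the C=O bond energy.
Σ(broken) = 1×356 + 3×399 + 1×349 + 1×D + 1×447 + 2×511 = 3371 + D
Σ(formed) = 4×D + 4×447 = 1788 + 4D
ΔH = Σ(broken) − Σ(formed) = (3371 + D) − (1788 + 4D) = +1583 − 3D
Setting this equal to −847 kJ gives 3D = 2430, so D = 810 kJ/mol.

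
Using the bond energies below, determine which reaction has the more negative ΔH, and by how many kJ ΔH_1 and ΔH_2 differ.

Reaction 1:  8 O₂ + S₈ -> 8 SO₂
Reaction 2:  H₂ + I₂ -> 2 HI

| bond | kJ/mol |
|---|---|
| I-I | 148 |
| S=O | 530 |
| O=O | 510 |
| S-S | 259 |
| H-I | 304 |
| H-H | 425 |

Reaction 1, by 2293 kJ

Reaction 1:
  Bonds broken (reactants):
    O=O: 8 × 510 = 4080
    S-S: 8 × 259 = 2072
    Σ(broken) = 6152 kJ
  Bonds formed (products):
    S=O: 16 × 530 = 8480
    Σ(formed) = 8480 kJ
  ΔH_1 = 6152 − 8480 = −2328 kJ
Reaction 2:
  Bonds broken (reactants):
    H-H: 1 × 425 = 425
    I-I: 1 × 148 = 148
    Σ(broken) = 573 kJ
  Bonds formed (products):
    H-I: 2 × 304 = 608
    Σ(formed) = 608 kJ
  ΔH_2 = 573 − 608 = −35 kJ
ΔH_1 − ΔH_2 = −2293 kJ, so reaction 1 has the more negative ΔH; |ΔH_1 − ΔH_2| = 2293 kJ.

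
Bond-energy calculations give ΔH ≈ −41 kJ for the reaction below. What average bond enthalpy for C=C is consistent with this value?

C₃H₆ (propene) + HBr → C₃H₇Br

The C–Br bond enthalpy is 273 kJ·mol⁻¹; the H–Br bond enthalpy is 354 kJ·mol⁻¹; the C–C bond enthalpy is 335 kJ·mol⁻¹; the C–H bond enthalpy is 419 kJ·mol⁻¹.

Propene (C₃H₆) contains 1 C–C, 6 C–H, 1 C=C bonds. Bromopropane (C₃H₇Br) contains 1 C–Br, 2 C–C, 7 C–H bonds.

Let D be the C=C bond energy.
Σ(broken) = 1×335 + 6×419 + 1×D + 1×354 = 3203 + D
Σ(formed) = 1×273 + 2×335 + 7×419 = 3876
ΔH = Σ(broken) − Σ(formed) = (3203 + D) − (3876) = −673 + D
Setting this equal to −41 kJ gives D = 632 kJ/mol.

D(C=C) ≈ 632 kJ/mol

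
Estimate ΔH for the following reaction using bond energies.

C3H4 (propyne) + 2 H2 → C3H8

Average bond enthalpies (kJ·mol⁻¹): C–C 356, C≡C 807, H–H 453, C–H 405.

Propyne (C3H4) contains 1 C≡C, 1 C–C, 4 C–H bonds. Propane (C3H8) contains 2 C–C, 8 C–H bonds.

ΔH ≈ −263 kJ

Bonds broken (reactants):
  C≡C: 1 × 807 = 807
  C–C: 1 × 356 = 356
  C–H: 4 × 405 = 1620
  H–H: 2 × 453 = 906
  Σ(broken) = 3689 kJ
Bonds formed (products):
  C–C: 2 × 356 = 712
  C–H: 8 × 405 = 3240
  Σ(formed) = 3952 kJ
ΔH = Σ(broken) − Σ(formed) = 3689 − 3952 = −263 kJ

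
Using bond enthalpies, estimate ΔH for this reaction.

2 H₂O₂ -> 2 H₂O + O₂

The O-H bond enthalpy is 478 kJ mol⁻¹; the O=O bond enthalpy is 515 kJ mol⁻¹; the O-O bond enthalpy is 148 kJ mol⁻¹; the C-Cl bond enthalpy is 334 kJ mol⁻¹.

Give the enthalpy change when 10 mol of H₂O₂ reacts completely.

Bonds broken (reactants):
  O-H: 4 × 478 = 1912
  O-O: 2 × 148 = 296
  Σ(broken) = 2208 kJ
Bonds formed (products):
  O-H: 4 × 478 = 1912
  O=O: 1 × 515 = 515
  Σ(formed) = 2427 kJ
ΔH = Σ(broken) − Σ(formed) = 2208 − 2427 = −219 kJ
For 5× the reaction as written: 5 × (−219) = −1095 kJ

ΔH = −1095 kJ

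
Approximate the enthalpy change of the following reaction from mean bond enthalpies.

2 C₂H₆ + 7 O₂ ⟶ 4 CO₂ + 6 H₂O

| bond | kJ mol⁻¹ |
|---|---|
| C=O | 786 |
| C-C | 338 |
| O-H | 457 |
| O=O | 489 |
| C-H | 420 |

ΔH ≈ −2633 kJ

Bonds broken (reactants):
  C-C: 2 × 338 = 676
  C-H: 12 × 420 = 5040
  O=O: 7 × 489 = 3423
  Σ(broken) = 9139 kJ
Bonds formed (products):
  C=O: 8 × 786 = 6288
  O-H: 12 × 457 = 5484
  Σ(formed) = 11772 kJ
ΔH = Σ(broken) − Σ(formed) = 9139 − 11772 = −2633 kJ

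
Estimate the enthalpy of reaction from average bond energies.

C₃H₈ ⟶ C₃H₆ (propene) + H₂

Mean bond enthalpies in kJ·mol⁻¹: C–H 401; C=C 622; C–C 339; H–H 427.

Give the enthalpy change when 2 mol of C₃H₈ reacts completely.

Bonds broken (reactants):
  C–C: 2 × 339 = 678
  C–H: 8 × 401 = 3208
  Σ(broken) = 3886 kJ
Bonds formed (products):
  C–C: 1 × 339 = 339
  C–H: 6 × 401 = 2406
  C=C: 1 × 622 = 622
  H–H: 1 × 427 = 427
  Σ(formed) = 3794 kJ
ΔH = Σ(broken) − Σ(formed) = 3886 − 3794 = +92 kJ
For 2× the reaction as written: 2 × (+92) = +184 kJ

ΔH = +184 kJ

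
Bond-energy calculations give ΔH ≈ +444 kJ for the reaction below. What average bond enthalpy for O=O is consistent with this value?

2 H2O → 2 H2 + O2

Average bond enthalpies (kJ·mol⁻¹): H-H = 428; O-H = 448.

D(O=O) ≈ 492 kJ/mol

Let D be the O=O bond energy.
Σ(broken) = 4×448 = 1792
Σ(formed) = 2×428 + 1×D = 856 + D
ΔH = Σ(broken) − Σ(formed) = (1792) − (856 + D) = +936 − D
Setting this equal to +444 kJ gives D = 492 kJ/mol.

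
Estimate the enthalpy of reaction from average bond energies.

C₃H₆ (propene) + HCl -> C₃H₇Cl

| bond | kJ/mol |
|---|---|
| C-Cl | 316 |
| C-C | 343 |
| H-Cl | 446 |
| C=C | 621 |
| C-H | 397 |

ΔH ≈ +11 kJ

Bonds broken (reactants):
  C-C: 1 × 343 = 343
  C-H: 6 × 397 = 2382
  C=C: 1 × 621 = 621
  H-Cl: 1 × 446 = 446
  Σ(broken) = 3792 kJ
Bonds formed (products):
  C-C: 2 × 343 = 686
  C-Cl: 1 × 316 = 316
  C-H: 7 × 397 = 2779
  Σ(formed) = 3781 kJ
ΔH = Σ(broken) − Σ(formed) = 3792 − 3781 = +11 kJ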